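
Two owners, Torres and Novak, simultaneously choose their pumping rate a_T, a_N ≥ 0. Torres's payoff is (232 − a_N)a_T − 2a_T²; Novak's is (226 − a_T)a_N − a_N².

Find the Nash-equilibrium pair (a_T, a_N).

34, 96

Expanding Torres's payoff: 232a_T − a_Na_T − 2a_T².
∂π/∂a_T = 232 − a_N − 4a_T = 0, so a_T = 58 − 0.25a_N.
Likewise for Novak: a_N = 113 − 0.5a_T.
Plugging a_N into Torres's best response: a_T = 58 − 0.25(113 − 0.5a_T) ⇒ 0.875a_T = 29.75, so a_T = 34.
Then a_N = 113 − 0.5·34 = 96.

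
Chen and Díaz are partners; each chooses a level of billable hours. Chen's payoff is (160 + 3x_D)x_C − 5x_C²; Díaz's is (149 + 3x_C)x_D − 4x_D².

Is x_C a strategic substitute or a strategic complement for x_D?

Expanding Chen's payoff: 160x_C + 3x_Dx_C − 5x_C².
∂π/∂x_C = 160 + 3x_D − 10x_C = 0, so x_C = 16 + 0.3x_D.
The best-response slope dx_C/dx_D = 0.3 > 0: the reaction function is upward-sloping, so the choices are strategic complements.

strategic complements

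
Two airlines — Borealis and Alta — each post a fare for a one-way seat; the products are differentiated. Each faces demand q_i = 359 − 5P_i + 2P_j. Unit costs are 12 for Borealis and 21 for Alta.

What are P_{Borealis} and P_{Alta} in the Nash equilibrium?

53.3125, 57.0625

Borealis's profit: π = (P_{Borealis} − 12)(359 − 5P_{Borealis} + 2P_{Alta}).
∂π/∂P_{Borealis} = 419 − 10P_{Borealis} + 2P_{Alta} = 0 ⇒ P_{Borealis} = 41.9 + 0.2P_{Alta}.
Similarly P_{Alta} = 46.4 + 0.2P_{Borealis}.
Plugging P_{Alta} into Borealis's best response: P_{Borealis} = 41.9 + 0.2(46.4 + 0.2P_{Borealis}) ⇒ 0.96P_{Borealis} = 51.18, so P_{Borealis} = 53.3125.
Then P_{Alta} = 46.4 + 0.2·53.3125 = 57.0625.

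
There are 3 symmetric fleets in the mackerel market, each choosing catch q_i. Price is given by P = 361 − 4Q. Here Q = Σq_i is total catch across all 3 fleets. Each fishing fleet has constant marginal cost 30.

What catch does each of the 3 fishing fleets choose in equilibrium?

A representative fishing fleet's profit is π_i = q_i(361 − 4Q) − 30q_i, with Q = q_i + Σ_{j≠i} q_j.
First-order condition: 331 − 8q_i − 4Σ_{j≠i} q_j = 0.
Imposing symmetry (q_j = q for all j) turns Σ_{j≠i} q_j into 2q, so 331 = 16q and q = 20.6875.

20.6875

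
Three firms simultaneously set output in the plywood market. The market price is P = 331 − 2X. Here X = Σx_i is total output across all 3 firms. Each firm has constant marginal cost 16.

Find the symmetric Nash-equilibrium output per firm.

A representative firm's profit is π_i = x_i(331 − 2X) − 16x_i, with X = x_i + Σ_{j≠i} x_j.
First-order condition: 315 − 4x_i − 2Σ_{j≠i} x_j = 0.
In a symmetric equilibrium every firm chooses the same x, so Σ_{j≠i} x_j = 2x. The condition becomes 315 − 8x = 0, giving x = 315/8 = 39.375.

39.375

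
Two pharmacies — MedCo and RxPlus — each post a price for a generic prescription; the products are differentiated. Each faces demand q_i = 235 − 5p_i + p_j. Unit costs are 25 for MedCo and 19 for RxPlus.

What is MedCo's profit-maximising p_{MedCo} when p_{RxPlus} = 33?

MedCo's profit: π = (p_{MedCo} − 25)(235 − 5p_{MedCo} + p_{RxPlus}).
∂π/∂p_{MedCo} = 360 − 10p_{MedCo} + p_{RxPlus} = 0 ⇒ p_{MedCo} = 36 + 0.1p_{RxPlus}.
At p_{RxPlus} = 33: p_{MedCo} = 36 + 0.1·33 = 39.3.

39.3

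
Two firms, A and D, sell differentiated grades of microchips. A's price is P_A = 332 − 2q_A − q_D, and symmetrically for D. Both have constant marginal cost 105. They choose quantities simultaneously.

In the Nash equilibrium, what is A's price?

Firm A's profit: π = q_A(332 − 2q_A − q_D) − 105q_A.
∂π/∂q_A = 227 − 4q_A − q_D = 0 ⇒ q_A = 56.75 − 0.25q_D.
By symmetry q_D = q_A; substituting into the reaction function, 1.25q_A = 56.75 and q_A = 45.4.
P_A = 332 − 2·45.4 − 45.4 = 195.8.

195.8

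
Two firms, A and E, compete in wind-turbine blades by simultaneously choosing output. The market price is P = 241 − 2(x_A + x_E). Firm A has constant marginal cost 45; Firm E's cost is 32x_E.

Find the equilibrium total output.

Firm A's profit: π = x_A(241 − 2(x_A + x_E)) − 45x_A.
∂π/∂x_A = 196 − 4x_A − 2x_E = 0, so x_A = 49 − 0.5x_E.
By the same steps for E: x_E = 52.25 − 0.5x_A.
Plugging x_E into A's best response: x_A = 49 − 0.5(52.25 − 0.5x_A) ⇒ 0.75x_A = 22.875, so x_A = 30.5.
Then x_E = 52.25 − 0.5·30.5 = 37.
Total output: 30.5 + 37 = 67.5.

67.5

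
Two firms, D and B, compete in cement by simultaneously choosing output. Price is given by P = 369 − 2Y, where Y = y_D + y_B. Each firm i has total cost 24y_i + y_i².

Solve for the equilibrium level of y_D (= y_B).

43.125

Firm D's profit: π = y_D(369 − 2(y_D + y_B)) − 24y_D − y_D².
∂π/∂y_D = 345 − 6y_D − 2y_B = 0, so y_D = 57.5 − (1/3)y_B.
By symmetry y_B = y_D; substituting into the reaction function, (4/3)y_D = 57.5 and y_D = 43.125.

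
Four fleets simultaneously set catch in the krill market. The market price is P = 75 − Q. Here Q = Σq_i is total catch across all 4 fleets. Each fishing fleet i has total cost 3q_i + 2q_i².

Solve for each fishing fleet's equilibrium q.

A representative fishing fleet's profit is π_i = q_i(75 − Q) − 3q_i − 2q_i², with Q = q_i + Σ_{j≠i} q_j.
First-order condition: 72 − 6q_i − Σ_{j≠i} q_j = 0.
Imposing symmetry (q_j = q for all j) turns Σ_{j≠i} q_j into 3q, so 72 = 9q and q = 8.

8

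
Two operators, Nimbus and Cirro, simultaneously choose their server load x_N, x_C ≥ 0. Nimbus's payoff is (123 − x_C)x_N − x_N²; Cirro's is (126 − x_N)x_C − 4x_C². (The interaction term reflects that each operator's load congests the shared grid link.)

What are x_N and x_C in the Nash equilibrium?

57.2, 8.6

Expanding Nimbus's payoff: 123x_N − x_Cx_N − x_N².
∂π/∂x_N = 123 − x_C − 2x_N = 0, so x_N = 61.5 − 0.5x_C.
Likewise for Cirro: x_C = 15.75 − 0.125x_N.
Substituting the second reaction function into the first: x_N = 61.5 − 0.5(15.75 − 0.125x_N), which gives 0.9375x_N = 53.625 ⇒ x_N = 57.2.
Then x_C = 15.75 − 0.125·57.2 = 8.6.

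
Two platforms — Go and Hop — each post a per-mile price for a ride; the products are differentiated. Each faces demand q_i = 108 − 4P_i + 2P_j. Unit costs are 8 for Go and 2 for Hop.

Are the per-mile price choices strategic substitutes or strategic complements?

Go's profit: π = (P_{Go} − 8)(108 − 4P_{Go} + 2P_{Hop}).
∂π/∂P_{Go} = 140 − 8P_{Go} + 2P_{Hop} = 0 ⇒ P_{Go} = 17.5 + 0.25P_{Hop}.
The best-response slope dP_{Go}/dP_{Hop} = 0.25 > 0: the reaction function is upward-sloping, so the choices are strategic complements.

strategic complements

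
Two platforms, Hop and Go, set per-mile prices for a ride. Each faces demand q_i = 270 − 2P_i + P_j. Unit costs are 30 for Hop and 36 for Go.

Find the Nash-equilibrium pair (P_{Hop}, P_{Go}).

Hop's profit: π = (P_{Hop} − 30)(270 − 2P_{Hop} + P_{Go}).
∂π/∂P_{Hop} = 330 − 4P_{Hop} + P_{Go} = 0 ⇒ P_{Hop} = 82.5 + 0.25P_{Go}.
Similarly P_{Go} = 85.5 + 0.25P_{Hop}.
Plugging P_{Go} into Hop's best response: P_{Hop} = 82.5 + 0.25(85.5 + 0.25P_{Hop}) ⇒ 0.9375P_{Hop} = 103.875, so P_{Hop} = 110.8.
Then P_{Go} = 85.5 + 0.25·110.8 = 113.2.

110.8, 113.2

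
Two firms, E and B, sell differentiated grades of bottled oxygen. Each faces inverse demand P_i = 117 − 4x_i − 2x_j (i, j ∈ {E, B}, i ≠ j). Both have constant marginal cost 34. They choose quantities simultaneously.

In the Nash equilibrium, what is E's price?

67.2

Firm E's profit: π = x_E(117 − 4x_E − 2x_B) − 34x_E.
∂π/∂x_E = 83 − 8x_E − 2x_B = 0 ⇒ x_E = 10.375 − 0.25x_B.
By symmetry x_B = x_E; substituting into the reaction function, 1.25x_E = 10.375 and x_E = 8.3.
P_E = 117 − 4·8.3 − 2·8.3 = 67.2.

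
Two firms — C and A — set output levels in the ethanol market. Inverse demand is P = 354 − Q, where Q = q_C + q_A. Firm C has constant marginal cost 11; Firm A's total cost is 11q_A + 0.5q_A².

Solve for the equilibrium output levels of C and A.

137.2, 68.6

Firm C's profit: π = q_C(354 − (q_C + q_A)) − 11q_C.
∂π/∂q_C = 343 − 2q_C − q_A = 0, so q_C = 171.5 − 0.5q_A.
For A: ∂π/∂q_A = 343 − 3q_A − q_C = 0 ⇒ q_A = 343/3 − (1/3)q_C.
Solving the two reaction functions simultaneously: (1 − (−0.5)(−1/3))q_C = 171.5 − 0.5·(343/3), so (5/6)q_C = 343/3 and q_C = 137.2.
Then q_A = 343/3 − (1/3)·137.2 = 68.6.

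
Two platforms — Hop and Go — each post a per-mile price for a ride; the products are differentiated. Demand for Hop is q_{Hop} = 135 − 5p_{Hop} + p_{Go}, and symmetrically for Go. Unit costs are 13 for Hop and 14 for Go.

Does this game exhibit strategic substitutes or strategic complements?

strategic complements

Hop's profit: π = (p_{Hop} − 13)(135 − 5p_{Hop} + p_{Go}).
∂π/∂p_{Hop} = 200 − 10p_{Hop} + p_{Go} = 0 ⇒ p_{Hop} = 20 + 0.1p_{Go}.
The best-response slope dp_{Hop}/dp_{Go} = 0.1 > 0: the reaction function is upward-sloping, so the choices are strategic complements.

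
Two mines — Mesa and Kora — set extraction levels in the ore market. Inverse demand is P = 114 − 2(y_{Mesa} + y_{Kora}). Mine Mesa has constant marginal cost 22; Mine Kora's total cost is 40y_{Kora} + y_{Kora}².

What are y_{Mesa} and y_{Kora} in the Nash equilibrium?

20.2, 5.6

Mine Mesa's profit: π = y_{Mesa}(114 − 2(y_{Mesa} + y_{Kora})) − 22y_{Mesa}.
∂π/∂y_{Mesa} = 92 − 4y_{Mesa} − 2y_{Kora} = 0, so y_{Mesa} = 23 − 0.5y_{Kora}.
For Kora: ∂π/∂y_{Kora} = 74 − 6y_{Kora} − 2y_{Mesa} = 0 ⇒ y_{Kora} = 37/3 − (1/3)y_{Mesa}.
Plugging y_{Kora} into Mesa's best response: y_{Mesa} = 23 − 0.5(37/3 − (1/3)y_{Mesa}) ⇒ (5/6)y_{Mesa} = 101/6, so y_{Mesa} = 20.2.
Then y_{Kora} = 37/3 − (1/3)·20.2 = 5.6.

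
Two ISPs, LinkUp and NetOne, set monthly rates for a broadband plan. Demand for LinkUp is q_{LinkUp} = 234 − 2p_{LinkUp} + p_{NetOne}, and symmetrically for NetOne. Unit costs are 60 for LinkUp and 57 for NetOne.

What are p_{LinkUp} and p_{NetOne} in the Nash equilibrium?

LinkUp's profit: π = (p_{LinkUp} − 60)(234 − 2p_{LinkUp} + p_{NetOne}).
∂π/∂p_{LinkUp} = 354 − 4p_{LinkUp} + p_{NetOne} = 0 ⇒ p_{LinkUp} = 88.5 + 0.25p_{NetOne}.
Similarly p_{NetOne} = 87 + 0.25p_{LinkUp}.
Solving the two reaction functions simultaneously: (1 − (0.25)(0.25))p_{LinkUp} = 88.5 + 0.25·87, so 0.9375p_{LinkUp} = 110.25 and p_{LinkUp} = 117.6.
Then p_{NetOne} = 87 + 0.25·117.6 = 116.4.

117.6, 116.4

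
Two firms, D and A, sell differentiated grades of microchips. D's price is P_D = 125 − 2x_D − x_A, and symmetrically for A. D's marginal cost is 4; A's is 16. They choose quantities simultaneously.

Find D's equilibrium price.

54

Firm D's profit: π = x_D(125 − 2x_D − x_A) − 4x_D.
∂π/∂x_D = 121 − 4x_D − x_A = 0 ⇒ x_D = 30.25 − 0.25x_A.
Similarly x_A = 27.25 − 0.25x_D.
Substituting the second reaction function into the first: x_D = 30.25 − 0.25(27.25 − 0.25x_D), which gives 0.9375x_D = 23.4375 ⇒ x_D = 25.
Then x_A = 27.25 − 0.25·25 = 21.
P_D = 125 − 2·25 − 21 = 54.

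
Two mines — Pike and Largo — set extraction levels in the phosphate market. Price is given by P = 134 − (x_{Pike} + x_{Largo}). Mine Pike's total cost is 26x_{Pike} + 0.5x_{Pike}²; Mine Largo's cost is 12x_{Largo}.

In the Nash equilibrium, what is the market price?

63.6

Mine Pike's profit: π = x_{Pike}(134 − (x_{Pike} + x_{Largo})) − 26x_{Pike} − 0.5x_{Pike}².
∂π/∂x_{Pike} = 108 − 3x_{Pike} − x_{Largo} = 0, so x_{Pike} = 36 − (1/3)x_{Largo}.
For Largo: ∂π/∂x_{Largo} = 122 − 2x_{Largo} − x_{Pike} = 0 ⇒ x_{Largo} = 61 − 0.5x_{Pike}.
Substituting the second reaction function into the first: x_{Pike} = 36 − (1/3)(61 − 0.5x_{Pike}), which gives (5/6)x_{Pike} = 47/3 ⇒ x_{Pike} = 18.8.
Then x_{Largo} = 61 − 0.5·18.8 = 51.6.
Equilibrium price: P = 134 − 70.4 = 63.6.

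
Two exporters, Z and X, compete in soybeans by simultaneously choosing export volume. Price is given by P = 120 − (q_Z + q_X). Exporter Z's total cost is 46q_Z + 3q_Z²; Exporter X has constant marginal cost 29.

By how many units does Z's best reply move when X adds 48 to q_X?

-6

Exporter Z's profit: π = q_Z(120 − (q_Z + q_X)) − 46q_Z − 3q_Z².
∂π/∂q_Z = 74 − 8q_Z − q_X = 0, so q_Z = 9.25 − 0.125q_X.
The reaction-function slope is −0.125, so a 48-unit rise in q_X moves q_Z by −0.125 × 48 = −6. Z's best response falls — the actions are strategic substitutes.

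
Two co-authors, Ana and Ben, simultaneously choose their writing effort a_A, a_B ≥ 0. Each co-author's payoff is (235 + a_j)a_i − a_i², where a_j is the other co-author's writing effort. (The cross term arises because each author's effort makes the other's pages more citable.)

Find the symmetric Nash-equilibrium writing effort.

235

Ana's payoff is (235 + a_B)a_A − a_A².
∂π/∂a_A = 235 + a_B − 2a_A = 0, so a_A = 117.5 + 0.5a_B.
By symmetry a_B = a_A; substituting into the reaction function, 0.5a_A = 117.5 and a_A = 235.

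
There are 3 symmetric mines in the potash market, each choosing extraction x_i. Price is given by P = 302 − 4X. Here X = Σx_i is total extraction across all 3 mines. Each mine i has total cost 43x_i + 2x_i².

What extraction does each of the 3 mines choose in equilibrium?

12.95

A representative mine's profit is π_i = x_i(302 − 4X) − 43x_i − 2x_i², with X = x_i + Σ_{j≠i} x_j.
First-order condition: 259 − 12x_i − 4Σ_{j≠i} x_j = 0.
Imposing symmetry (x_j = x for all j) turns Σ_{j≠i} x_j into 2x, so 259 = 20x and x = 12.95.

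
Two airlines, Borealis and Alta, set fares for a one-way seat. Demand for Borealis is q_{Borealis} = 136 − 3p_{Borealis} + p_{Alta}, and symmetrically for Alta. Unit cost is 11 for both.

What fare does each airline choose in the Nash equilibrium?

Borealis's profit: π = (p_{Borealis} − 11)(136 − 3p_{Borealis} + p_{Alta}).
∂π/∂p_{Borealis} = 169 − 6p_{Borealis} + p_{Alta} = 0 ⇒ p_{Borealis} = 169/6 + (1/6)p_{Alta}.
By symmetry p_{Alta} = p_{Borealis}; substituting into the reaction function, (5/6)p_{Borealis} = 169/6 and p_{Borealis} = 33.8.

33.8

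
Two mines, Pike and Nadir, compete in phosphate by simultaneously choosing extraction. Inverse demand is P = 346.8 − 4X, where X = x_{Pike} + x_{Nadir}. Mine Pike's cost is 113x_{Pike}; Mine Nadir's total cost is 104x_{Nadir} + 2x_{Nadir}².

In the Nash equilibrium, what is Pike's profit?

Mine Pike's profit: π = x_{Pike}(346.8 − 4(x_{Pike} + x_{Nadir})) − 113x_{Pike}.
∂π/∂x_{Pike} = 233.8 − 8x_{Pike} − 4x_{Nadir} = 0, so x_{Pike} = 29.225 − 0.5x_{Nadir}.
For Nadir: ∂π/∂x_{Nadir} = 242.8 − 12x_{Nadir} − 4x_{Pike} = 0 ⇒ x_{Nadir} = 607/30 − (1/3)x_{Pike}.
Substituting the second reaction function into the first: x_{Pike} = 29.225 − 0.5(607/30 − (1/3)x_{Pike}), which gives (5/6)x_{Pike} = 2293/120 ⇒ x_{Pike} = 22.93.
Then x_{Nadir} = 607/30 − (1/3)·22.93 = 12.59.
Price P = 346.8 − 4·35.52 = 204.72.
Pike's profit: (204.72 − 113)·22.93 = 2103.1396.

2103.1396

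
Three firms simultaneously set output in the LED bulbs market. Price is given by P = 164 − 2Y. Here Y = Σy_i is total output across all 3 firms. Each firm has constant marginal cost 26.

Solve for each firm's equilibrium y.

A representative firm's profit is π_i = y_i(164 − 2Y) − 26y_i, with Y = y_i + Σ_{j≠i} y_j.
First-order condition: 138 − 4y_i − 2Σ_{j≠i} y_j = 0.
In a symmetric equilibrium every firm chooses the same y, so Σ_{j≠i} y_j = 2y. The condition becomes 138 − 8y = 0, giving y = 138/8 = 17.25.

17.25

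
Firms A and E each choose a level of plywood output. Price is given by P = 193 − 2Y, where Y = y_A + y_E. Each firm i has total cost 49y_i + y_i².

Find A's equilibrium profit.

Firm A's profit: π = y_A(193 − 2(y_A + y_E)) − 49y_A − y_A².
∂π/∂y_A = 144 − 6y_A − 2y_E = 0, so y_A = 24 − (1/3)y_E.
The game is symmetric, so in equilibrium y_E = y_A: the reaction function gives (4/3)y_A = 24, hence y_A = 18.
Price P = 193 − 2·36 = 121.
A's profit: (121 − 49)·18 − (18)² = 972.

972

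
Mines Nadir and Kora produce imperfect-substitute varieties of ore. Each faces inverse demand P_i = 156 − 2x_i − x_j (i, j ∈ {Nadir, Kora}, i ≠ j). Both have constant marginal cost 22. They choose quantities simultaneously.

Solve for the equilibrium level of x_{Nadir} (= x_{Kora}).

Mine Nadir's profit: π = x_{Nadir}(156 − 2x_{Nadir} − x_{Kora}) − 22x_{Nadir}.
∂π/∂x_{Nadir} = 134 − 4x_{Nadir} − x_{Kora} = 0 ⇒ x_{Nadir} = 33.5 − 0.25x_{Kora}.
The game is symmetric, so in equilibrium x_{Kora} = x_{Nadir}: the reaction function gives 1.25x_{Nadir} = 33.5, hence x_{Nadir} = 26.8.

26.8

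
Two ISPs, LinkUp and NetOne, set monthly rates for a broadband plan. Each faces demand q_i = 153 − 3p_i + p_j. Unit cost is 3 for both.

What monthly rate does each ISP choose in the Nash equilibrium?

LinkUp's profit: π = (p_{LinkUp} − 3)(153 − 3p_{LinkUp} + p_{NetOne}).
∂π/∂p_{LinkUp} = 162 − 6p_{LinkUp} + p_{NetOne} = 0 ⇒ p_{LinkUp} = 27 + (1/6)p_{NetOne}.
Setting p_{LinkUp} = p_{NetOne} in the reaction function: p_{LinkUp} = 27 + (1/6)p_{LinkUp}, so p_{LinkUp} = 27 / (5/6) = 32.4.

32.4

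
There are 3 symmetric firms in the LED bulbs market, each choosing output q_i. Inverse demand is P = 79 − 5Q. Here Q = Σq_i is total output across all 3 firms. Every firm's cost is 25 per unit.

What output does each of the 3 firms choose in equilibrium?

2.7

A representative firm's profit is π_i = q_i(79 − 5Q) − 25q_i, with Q = q_i + Σ_{j≠i} q_j.
First-order condition: 54 − 10q_i − 5Σ_{j≠i} q_j = 0.
Imposing symmetry (q_j = q for all j) turns Σ_{j≠i} q_j into 2q, so 54 = 20q and q = 2.7.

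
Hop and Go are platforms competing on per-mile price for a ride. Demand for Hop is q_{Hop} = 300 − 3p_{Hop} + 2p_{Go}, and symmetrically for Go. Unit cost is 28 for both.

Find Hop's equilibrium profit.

13872

Hop's profit: π = (p_{Hop} − 28)(300 − 3p_{Hop} + 2p_{Go}).
∂π/∂p_{Hop} = 384 − 6p_{Hop} + 2p_{Go} = 0 ⇒ p_{Hop} = 64 + (1/3)p_{Go}.
The game is symmetric, so in equilibrium p_{Go} = p_{Hop}: the reaction function gives (2/3)p_{Hop} = 64, hence p_{Hop} = 96.
q_{Hop} = 300 − 3·96 + 2·96 = 204.
Profit = (96 − 28)·204 = 13872.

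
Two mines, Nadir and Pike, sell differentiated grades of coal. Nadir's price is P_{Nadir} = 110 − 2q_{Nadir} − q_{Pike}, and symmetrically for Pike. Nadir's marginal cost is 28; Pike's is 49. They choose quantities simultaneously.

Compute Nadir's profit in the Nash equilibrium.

633.68

Mine Nadir's profit: π = q_{Nadir}(110 − 2q_{Nadir} − q_{Pike}) − 28q_{Nadir}.
∂π/∂q_{Nadir} = 82 − 4q_{Nadir} − q_{Pike} = 0 ⇒ q_{Nadir} = 20.5 − 0.25q_{Pike}.
Similarly q_{Pike} = 15.25 − 0.25q_{Nadir}.
Substituting the second reaction function into the first: q_{Nadir} = 20.5 − 0.25(15.25 − 0.25q_{Nadir}), which gives 0.9375q_{Nadir} = 16.6875 ⇒ q_{Nadir} = 17.8.
Then q_{Pike} = 15.25 − 0.25·17.8 = 10.8.
P_{Nadir} = 110 − 2·17.8 − 10.8 = 63.6.
Profit = (63.6 − 28)·17.8 = 633.68.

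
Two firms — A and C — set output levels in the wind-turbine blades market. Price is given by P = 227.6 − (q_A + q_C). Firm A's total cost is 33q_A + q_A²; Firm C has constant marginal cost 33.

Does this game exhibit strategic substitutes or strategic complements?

Firm A's profit: π = q_A(227.6 − (q_A + q_C)) − 33q_A − q_A².
∂π/∂q_A = 194.6 − 4q_A − q_C = 0, so q_A = 48.65 − 0.25q_C.
The best-response slope dq_A/dq_C = −0.25 < 0: the reaction function is downward-sloping, so the choices are strategic substitutes.

strategic substitutes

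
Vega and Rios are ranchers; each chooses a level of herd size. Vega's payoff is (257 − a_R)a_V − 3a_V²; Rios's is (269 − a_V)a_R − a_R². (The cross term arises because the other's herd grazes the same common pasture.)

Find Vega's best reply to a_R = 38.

36.5

Expanding Vega's payoff: 257a_V − a_Ra_V − 3a_V².
∂π/∂a_V = 257 − a_R − 6a_V = 0, so a_V = 257/6 − (1/6)a_R.
At a_R = 38: a_V = 257/6 − (1/6)·38 = 36.5.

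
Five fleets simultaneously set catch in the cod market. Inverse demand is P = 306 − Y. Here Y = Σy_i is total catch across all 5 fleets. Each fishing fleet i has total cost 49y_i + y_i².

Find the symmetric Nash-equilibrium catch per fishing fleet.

A representative fishing fleet's profit is π_i = y_i(306 − Y) − 49y_i − y_i², with Y = y_i + Σ_{j≠i} y_j.
First-order condition: 257 − 4y_i − Σ_{j≠i} y_j = 0.
Imposing symmetry (y_j = y for all j) turns Σ_{j≠i} y_j into 4y, so 257 = 8y and y = 32.125.

32.125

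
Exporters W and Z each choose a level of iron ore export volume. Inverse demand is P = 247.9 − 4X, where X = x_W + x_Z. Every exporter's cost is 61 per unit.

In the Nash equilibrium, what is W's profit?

Exporter W's profit: π = x_W(247.9 − 4(x_W + x_Z)) − 61x_W.
∂π/∂x_W = 186.9 − 8x_W − 4x_Z = 0, so x_W = 23.3625 − 0.5x_Z.
By symmetry x_Z = x_W; substituting into the reaction function, 1.5x_W = 23.3625 and x_W = 15.575.
Price P = 247.9 − 4·31.15 = 123.3.
W's profit: (123.3 − 61)·15.575 = 970.3225.

970.3225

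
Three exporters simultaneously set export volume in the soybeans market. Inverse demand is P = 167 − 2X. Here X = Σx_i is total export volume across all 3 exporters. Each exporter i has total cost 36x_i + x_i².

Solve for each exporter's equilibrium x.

13.1

A representative exporter's profit is π_i = x_i(167 − 2X) − 36x_i − x_i², with X = x_i + Σ_{j≠i} x_j.
First-order condition: 131 − 6x_i − 2Σ_{j≠i} x_j = 0.
With identical exporters, set every x_j = x: then 131 − 6x − 4x = 0, i.e. x = 131/10 = 13.1.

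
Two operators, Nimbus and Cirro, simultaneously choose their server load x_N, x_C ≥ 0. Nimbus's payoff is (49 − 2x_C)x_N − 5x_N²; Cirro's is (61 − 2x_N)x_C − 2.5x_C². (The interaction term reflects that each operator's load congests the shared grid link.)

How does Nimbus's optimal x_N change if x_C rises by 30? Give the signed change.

Expanding Nimbus's payoff: 49x_N − 2x_Cx_N − 5x_N².
∂π/∂x_N = 49 − 2x_C − 10x_N = 0, so x_N = 4.9 − 0.2x_C.
The reaction-function slope is −0.2, so a 30-unit rise in x_C moves x_N by −0.2 × 30 = −6. Nimbus's best response falls — the actions are strategic substitutes.

-6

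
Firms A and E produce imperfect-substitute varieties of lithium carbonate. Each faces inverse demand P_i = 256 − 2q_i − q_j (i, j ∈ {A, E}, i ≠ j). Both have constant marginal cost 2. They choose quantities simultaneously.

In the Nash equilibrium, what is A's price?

Firm A's profit: π = q_A(256 − 2q_A − q_E) − 2q_A.
∂π/∂q_A = 254 − 4q_A − q_E = 0 ⇒ q_A = 63.5 − 0.25q_E.
Setting q_A = q_E in the reaction function: q_A = 63.5 − 0.25q_A, so q_A = 63.5 / 1.25 = 50.8.
P_A = 256 − 2·50.8 − 50.8 = 103.6.

103.6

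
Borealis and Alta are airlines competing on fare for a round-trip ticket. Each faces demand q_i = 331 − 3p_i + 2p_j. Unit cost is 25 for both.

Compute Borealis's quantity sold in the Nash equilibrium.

229.5

Borealis's profit: π = (p_{Borealis} − 25)(331 − 3p_{Borealis} + 2p_{Alta}).
∂π/∂p_{Borealis} = 406 − 6p_{Borealis} + 2p_{Alta} = 0 ⇒ p_{Borealis} = 203/3 + (1/3)p_{Alta}.
The game is symmetric, so in equilibrium p_{Alta} = p_{Borealis}: the reaction function gives (2/3)p_{Borealis} = 203/3, hence p_{Borealis} = 101.5.
q_{Borealis} = 331 − 3·101.5 + 2·101.5 = 229.5.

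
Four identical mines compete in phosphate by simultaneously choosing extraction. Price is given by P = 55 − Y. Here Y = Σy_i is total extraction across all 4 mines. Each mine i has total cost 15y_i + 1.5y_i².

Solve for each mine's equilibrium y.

5

A representative mine's profit is π_i = y_i(55 − Y) − 15y_i − 1.5y_i², with Y = y_i + Σ_{j≠i} y_j.
First-order condition: 40 − 5y_i − Σ_{j≠i} y_j = 0.
With identical mines, set every y_j = y: then 40 − 5y − 3y = 0, i.e. y = 40/8 = 5.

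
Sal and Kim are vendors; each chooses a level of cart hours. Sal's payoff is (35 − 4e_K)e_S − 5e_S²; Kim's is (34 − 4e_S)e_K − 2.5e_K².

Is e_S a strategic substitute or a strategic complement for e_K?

Expanding Sal's payoff: 35e_S − 4e_Ke_S − 5e_S².
∂π/∂e_S = 35 − 4e_K − 10e_S = 0, so e_S = 3.5 − 0.4e_K.
The best-response slope de_S/de_K = −0.4 < 0: the reaction function is downward-sloping, so the choices are strategic substitutes.

strategic substitutes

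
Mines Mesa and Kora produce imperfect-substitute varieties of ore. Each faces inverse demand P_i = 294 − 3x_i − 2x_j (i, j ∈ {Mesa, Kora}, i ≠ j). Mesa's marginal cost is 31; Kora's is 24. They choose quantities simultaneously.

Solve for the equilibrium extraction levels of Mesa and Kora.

32.4375, 34.1875

Mine Mesa's profit: π = x_{Mesa}(294 − 3x_{Mesa} − 2x_{Kora}) − 31x_{Mesa}.
∂π/∂x_{Mesa} = 263 − 6x_{Mesa} − 2x_{Kora} = 0 ⇒ x_{Mesa} = 263/6 − (1/3)x_{Kora}.
Similarly x_{Kora} = 45 − (1/3)x_{Mesa}.
Substituting the second reaction function into the first: x_{Mesa} = 263/6 − (1/3)(45 − (1/3)x_{Mesa}), which gives (8/9)x_{Mesa} = 173/6 ⇒ x_{Mesa} = 32.4375.
Then x_{Kora} = 45 − (1/3)·32.4375 = 34.1875.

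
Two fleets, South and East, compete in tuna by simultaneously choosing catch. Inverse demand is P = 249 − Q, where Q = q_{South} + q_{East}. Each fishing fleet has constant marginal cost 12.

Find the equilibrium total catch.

Fishing fleet South's profit: π = q_{South}(249 − (q_{South} + q_{East})) − 12q_{South}.
∂π/∂q_{South} = 237 − 2q_{South} − q_{East} = 0, so q_{South} = 118.5 − 0.5q_{East}.
Setting q_{South} = q_{East} in the reaction function: q_{South} = 118.5 − 0.5q_{South}, so q_{South} = 118.5 / 1.5 = 79.
Total catch: 79 + 79 = 158.

158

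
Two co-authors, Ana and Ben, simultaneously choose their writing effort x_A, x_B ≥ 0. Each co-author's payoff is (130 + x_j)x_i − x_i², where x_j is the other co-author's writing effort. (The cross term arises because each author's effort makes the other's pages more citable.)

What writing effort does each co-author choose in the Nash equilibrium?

130

Ana's payoff is (130 + x_B)x_A − x_A².
∂π/∂x_A = 130 + x_B − 2x_A = 0, so x_A = 65 + 0.5x_B.
By symmetry x_B = x_A; substituting into the reaction function, 0.5x_A = 65 and x_A = 130.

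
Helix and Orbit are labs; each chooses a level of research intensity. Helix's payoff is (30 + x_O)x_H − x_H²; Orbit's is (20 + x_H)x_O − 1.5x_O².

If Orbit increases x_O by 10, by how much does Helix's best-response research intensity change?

5

Expanding Helix's payoff: 30x_H + x_Ox_H − x_H².
∂π/∂x_H = 30 + x_O − 2x_H = 0, so x_H = 15 + 0.5x_O.
The reaction-function slope is 0.5, so a 10-unit rise in x_O moves x_H by 0.5 × 10 = 5. Helix's best response rises — the actions are strategic complements.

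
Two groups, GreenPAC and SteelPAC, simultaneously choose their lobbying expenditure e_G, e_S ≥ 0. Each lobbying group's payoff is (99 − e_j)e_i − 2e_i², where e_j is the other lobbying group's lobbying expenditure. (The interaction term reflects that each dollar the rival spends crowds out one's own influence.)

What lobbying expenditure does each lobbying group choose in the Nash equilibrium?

19.8

GreenPAC's payoff is (99 − e_S)e_G − 2e_G².
∂π/∂e_G = 99 − e_S − 4e_G = 0, so e_G = 24.75 − 0.25e_S.
The game is symmetric, so in equilibrium e_S = e_G: the reaction function gives 1.25e_G = 24.75, hence e_G = 19.8.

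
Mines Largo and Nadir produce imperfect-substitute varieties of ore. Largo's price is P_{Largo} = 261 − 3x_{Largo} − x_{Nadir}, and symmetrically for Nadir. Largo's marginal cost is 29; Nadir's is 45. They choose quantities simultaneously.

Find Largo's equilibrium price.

129.8

Mine Largo's profit: π = x_{Largo}(261 − 3x_{Largo} − x_{Nadir}) − 29x_{Largo}.
∂π/∂x_{Largo} = 232 − 6x_{Largo} − x_{Nadir} = 0 ⇒ x_{Largo} = 116/3 − (1/6)x_{Nadir}.
Similarly x_{Nadir} = 36 − (1/6)x_{Largo}.
Substituting the second reaction function into the first: x_{Largo} = 116/3 − (1/6)(36 − (1/6)x_{Largo}), which gives (35/36)x_{Largo} = 98/3 ⇒ x_{Largo} = 33.6.
Then x_{Nadir} = 36 − (1/6)·33.6 = 30.4.
P_{Largo} = 261 − 3·33.6 − 30.4 = 129.8.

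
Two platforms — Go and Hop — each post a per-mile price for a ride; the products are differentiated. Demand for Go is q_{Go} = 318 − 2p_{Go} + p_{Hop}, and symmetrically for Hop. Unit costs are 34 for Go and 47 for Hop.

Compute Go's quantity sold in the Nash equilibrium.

192.8

Go's profit: π = (p_{Go} − 34)(318 − 2p_{Go} + p_{Hop}).
∂π/∂p_{Go} = 386 − 4p_{Go} + p_{Hop} = 0 ⇒ p_{Go} = 96.5 + 0.25p_{Hop}.
Similarly p_{Hop} = 103 + 0.25p_{Go}.
Substituting the second reaction function into the first: p_{Go} = 96.5 + 0.25(103 + 0.25p_{Go}), which gives 0.9375p_{Go} = 122.25 ⇒ p_{Go} = 130.4.
Then p_{Hop} = 103 + 0.25·130.4 = 135.6.
q_{Go} = 318 − 2·130.4 + 135.6 = 192.8.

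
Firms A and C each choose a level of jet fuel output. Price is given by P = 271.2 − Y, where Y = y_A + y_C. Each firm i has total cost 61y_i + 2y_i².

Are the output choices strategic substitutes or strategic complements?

Firm A's profit: π = y_A(271.2 − (y_A + y_C)) − 61y_A − 2y_A².
∂π/∂y_A = 210.2 − 6y_A − y_C = 0, so y_A = 1051/30 − (1/6)y_C.
The best-response slope dy_A/dy_C = −1/6 < 0: the reaction function is downward-sloping, so the choices are strategic substitutes.

strategic substitutes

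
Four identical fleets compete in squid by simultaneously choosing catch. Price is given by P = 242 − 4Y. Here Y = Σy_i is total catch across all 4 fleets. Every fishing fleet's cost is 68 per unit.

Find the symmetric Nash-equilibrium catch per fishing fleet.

A representative fishing fleet's profit is π_i = y_i(242 − 4Y) − 68y_i, with Y = y_i + Σ_{j≠i} y_j.
First-order condition: 174 − 8y_i − 4Σ_{j≠i} y_j = 0.
In a symmetric equilibrium every fishing fleet chooses the same y, so Σ_{j≠i} y_j = 3y. The condition becomes 174 − 20y = 0, giving y = 174/20 = 8.7.

8.7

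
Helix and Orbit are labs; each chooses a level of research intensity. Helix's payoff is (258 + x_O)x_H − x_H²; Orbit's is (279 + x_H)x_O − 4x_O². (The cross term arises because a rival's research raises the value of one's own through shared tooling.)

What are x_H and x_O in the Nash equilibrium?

Expanding Helix's payoff: 258x_H + x_Ox_H − x_H².
∂π/∂x_H = 258 + x_O − 2x_H = 0, so x_H = 129 + 0.5x_O.
Likewise for Orbit: x_O = 34.875 + 0.125x_H.
Plugging x_O into Helix's best response: x_H = 129 + 0.5(34.875 + 0.125x_H) ⇒ 0.9375x_H = 146.4375, so x_H = 156.2.
Then x_O = 34.875 + 0.125·156.2 = 54.4.

156.2, 54.4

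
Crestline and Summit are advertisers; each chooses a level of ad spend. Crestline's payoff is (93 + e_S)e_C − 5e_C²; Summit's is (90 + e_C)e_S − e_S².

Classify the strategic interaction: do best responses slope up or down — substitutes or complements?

Expanding Crestline's payoff: 93e_C + e_Se_C − 5e_C².
∂π/∂e_C = 93 + e_S − 10e_C = 0, so e_C = 9.3 + 0.1e_S.
The best-response slope de_C/de_S = 0.1 > 0: the reaction function is upward-sloping, so the choices are strategic complements.

strategic complements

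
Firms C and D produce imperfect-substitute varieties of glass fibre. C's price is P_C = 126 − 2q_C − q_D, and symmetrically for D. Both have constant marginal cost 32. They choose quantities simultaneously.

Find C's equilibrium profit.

Firm C's profit: π = q_C(126 − 2q_C − q_D) − 32q_C.
∂π/∂q_C = 94 − 4q_C − q_D = 0 ⇒ q_C = 23.5 − 0.25q_D.
The game is symmetric, so in equilibrium q_D = q_C: the reaction function gives 1.25q_C = 23.5, hence q_C = 18.8.
P_C = 126 − 2·18.8 − 18.8 = 69.6.
Profit = (69.6 − 32)·18.8 = 706.88.

706.88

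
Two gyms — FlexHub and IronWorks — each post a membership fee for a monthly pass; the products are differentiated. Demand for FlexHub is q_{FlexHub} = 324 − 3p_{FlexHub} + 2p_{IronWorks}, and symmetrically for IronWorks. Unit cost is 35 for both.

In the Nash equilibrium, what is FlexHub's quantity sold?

FlexHub's profit: π = (p_{FlexHub} − 35)(324 − 3p_{FlexHub} + 2p_{IronWorks}).
∂π/∂p_{FlexHub} = 429 − 6p_{FlexHub} + 2p_{IronWorks} = 0 ⇒ p_{FlexHub} = 71.5 + (1/3)p_{IronWorks}.
By symmetry p_{IronWorks} = p_{FlexHub}; substituting into the reaction function, (2/3)p_{FlexHub} = 71.5 and p_{FlexHub} = 107.25.
q_{FlexHub} = 324 − 3·107.25 + 2·107.25 = 216.75.

216.75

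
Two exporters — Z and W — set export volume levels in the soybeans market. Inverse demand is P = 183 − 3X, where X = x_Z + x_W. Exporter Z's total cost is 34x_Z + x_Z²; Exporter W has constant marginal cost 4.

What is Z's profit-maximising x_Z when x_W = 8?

15.625

Exporter Z's profit: π = x_Z(183 − 3(x_Z + x_W)) − 34x_Z − x_Z².
∂π/∂x_Z = 149 − 8x_Z − 3x_W = 0, so x_Z = 18.625 − 0.375x_W.
At x_W = 8: x_Z = 18.625 − 0.375·8 = 15.625.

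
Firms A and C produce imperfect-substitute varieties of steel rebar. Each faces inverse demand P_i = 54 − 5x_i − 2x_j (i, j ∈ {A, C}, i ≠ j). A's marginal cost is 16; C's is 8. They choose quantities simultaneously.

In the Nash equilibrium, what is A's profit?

45

Firm A's profit: π = x_A(54 − 5x_A − 2x_C) − 16x_A.
∂π/∂x_A = 38 − 10x_A − 2x_C = 0 ⇒ x_A = 3.8 − 0.2x_C.
Similarly x_C = 4.6 − 0.2x_A.
Plugging x_C into A's best response: x_A = 3.8 − 0.2(4.6 − 0.2x_A) ⇒ 0.96x_A = 2.88, so x_A = 3.
Then x_C = 4.6 − 0.2·3 = 4.
P_A = 54 − 5·3 − 2·4 = 31.
Profit = (31 − 16)·3 = 45.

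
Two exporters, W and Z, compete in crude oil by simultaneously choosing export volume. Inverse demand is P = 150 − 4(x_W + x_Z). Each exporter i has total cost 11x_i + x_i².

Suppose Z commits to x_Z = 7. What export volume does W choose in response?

Exporter W's profit: π = x_W(150 − 4(x_W + x_Z)) − 11x_W − x_W².
∂π/∂x_W = 139 − 10x_W − 4x_Z = 0, so x_W = 13.9 − 0.4x_Z.
At x_Z = 7: x_W = 13.9 − 0.4·7 = 11.1.

11.1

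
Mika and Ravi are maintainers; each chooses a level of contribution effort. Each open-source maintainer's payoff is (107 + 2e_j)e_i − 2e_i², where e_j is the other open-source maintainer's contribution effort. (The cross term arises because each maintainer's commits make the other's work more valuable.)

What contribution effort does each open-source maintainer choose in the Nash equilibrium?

53.5

Mika's payoff is (107 + 2e_R)e_M − 2e_M².
∂π/∂e_M = 107 + 2e_R − 4e_M = 0, so e_M = 26.75 + 0.5e_R.
Setting e_M = e_R in the reaction function: e_M = 26.75 + 0.5e_M, so e_M = 26.75 / 0.5 = 53.5.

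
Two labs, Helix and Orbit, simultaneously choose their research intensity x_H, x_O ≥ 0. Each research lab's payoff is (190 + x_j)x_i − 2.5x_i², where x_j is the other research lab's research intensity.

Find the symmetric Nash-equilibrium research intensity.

47.5

Helix's payoff is (190 + x_O)x_H − 2.5x_H².
∂π/∂x_H = 190 + x_O − 5x_H = 0, so x_H = 38 + 0.2x_O.
The game is symmetric, so in equilibrium x_O = x_H: the reaction function gives 0.8x_H = 38, hence x_H = 47.5.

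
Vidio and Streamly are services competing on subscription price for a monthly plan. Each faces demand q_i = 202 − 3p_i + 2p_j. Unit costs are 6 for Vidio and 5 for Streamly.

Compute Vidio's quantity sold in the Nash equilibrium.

146.4375

Vidio's profit: π = (p_{Vidio} − 6)(202 − 3p_{Vidio} + 2p_{Streamly}).
∂π/∂p_{Vidio} = 220 − 6p_{Vidio} + 2p_{Streamly} = 0 ⇒ p_{Vidio} = 110/3 + (1/3)p_{Streamly}.
Similarly p_{Streamly} = 217/6 + (1/3)p_{Vidio}.
Plugging p_{Streamly} into Vidio's best response: p_{Vidio} = 110/3 + (1/3)(217/6 + (1/3)p_{Vidio}) ⇒ (8/9)p_{Vidio} = 877/18, so p_{Vidio} = 54.8125.
Then p_{Streamly} = 217/6 + (1/3)·54.8125 = 54.4375.
q_{Vidio} = 202 − 3·54.8125 + 2·54.4375 = 146.4375.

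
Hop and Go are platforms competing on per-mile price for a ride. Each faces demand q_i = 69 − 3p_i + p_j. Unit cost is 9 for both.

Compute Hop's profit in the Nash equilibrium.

312.12

Hop's profit: π = (p_{Hop} − 9)(69 − 3p_{Hop} + p_{Go}).
∂π/∂p_{Hop} = 96 − 6p_{Hop} + p_{Go} = 0 ⇒ p_{Hop} = 16 + (1/6)p_{Go}.
The game is symmetric, so in equilibrium p_{Go} = p_{Hop}: the reaction function gives (5/6)p_{Hop} = 16, hence p_{Hop} = 19.2.
q_{Hop} = 69 − 3·19.2 + 19.2 = 30.6.
Profit = (19.2 − 9)·30.6 = 312.12.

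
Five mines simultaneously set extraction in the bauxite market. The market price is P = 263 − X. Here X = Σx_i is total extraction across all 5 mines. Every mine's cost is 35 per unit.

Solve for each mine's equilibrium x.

38

A representative mine's profit is π_i = x_i(263 − X) − 35x_i, with X = x_i + Σ_{j≠i} x_j.
First-order condition: 228 − 2x_i − Σ_{j≠i} x_j = 0.
In a symmetric equilibrium every mine chooses the same x, so Σ_{j≠i} x_j = 4x. The condition becomes 228 − 6x = 0, giving x = 228/6 = 38.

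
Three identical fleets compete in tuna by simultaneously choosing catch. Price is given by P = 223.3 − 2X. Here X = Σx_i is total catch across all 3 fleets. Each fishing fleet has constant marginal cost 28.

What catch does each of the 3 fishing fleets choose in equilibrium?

A representative fishing fleet's profit is π_i = x_i(223.3 − 2X) − 28x_i, with X = x_i + Σ_{j≠i} x_j.
First-order condition: 195.3 − 4x_i − 2Σ_{j≠i} x_j = 0.
In a symmetric equilibrium every fishing fleet chooses the same x, so Σ_{j≠i} x_j = 2x. The condition becomes 195.3 − 8x = 0, giving x = 195.3/8 = 24.4125.

24.4125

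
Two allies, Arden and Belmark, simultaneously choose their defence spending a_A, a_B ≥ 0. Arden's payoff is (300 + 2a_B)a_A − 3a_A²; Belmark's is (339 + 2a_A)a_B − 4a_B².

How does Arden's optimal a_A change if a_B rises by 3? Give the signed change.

Expanding Arden's payoff: 300a_A + 2a_Ba_A − 3a_A².
∂π/∂a_A = 300 + 2a_B − 6a_A = 0, so a_A = 50 + (1/3)a_B.
The reaction-function slope is 1/3, so a 3-unit rise in a_B moves a_A by 1/3 × 3 = 1. Arden's best response rises — the actions are strategic complements.

1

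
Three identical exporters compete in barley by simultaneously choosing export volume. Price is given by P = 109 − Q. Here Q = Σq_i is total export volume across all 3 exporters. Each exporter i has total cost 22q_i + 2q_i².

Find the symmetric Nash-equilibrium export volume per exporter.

10.875

A representative exporter's profit is π_i = q_i(109 − Q) − 22q_i − 2q_i², with Q = q_i + Σ_{j≠i} q_j.
First-order condition: 87 − 6q_i − Σ_{j≠i} q_j = 0.
Imposing symmetry (q_j = q for all j) turns Σ_{j≠i} q_j into 2q, so 87 = 8q and q = 10.875.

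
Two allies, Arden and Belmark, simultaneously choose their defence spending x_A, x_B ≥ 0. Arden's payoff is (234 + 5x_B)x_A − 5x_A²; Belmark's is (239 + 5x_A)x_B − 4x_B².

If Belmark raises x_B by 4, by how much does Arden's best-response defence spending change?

Expanding Arden's payoff: 234x_A + 5x_Bx_A − 5x_A².
∂π/∂x_A = 234 + 5x_B − 10x_A = 0, so x_A = 23.4 + 0.5x_B.
The reaction-function slope is 0.5, so a 4-unit rise in x_B moves x_A by 0.5 × 4 = 2. Arden's best response rises — the actions are strategic complements.

2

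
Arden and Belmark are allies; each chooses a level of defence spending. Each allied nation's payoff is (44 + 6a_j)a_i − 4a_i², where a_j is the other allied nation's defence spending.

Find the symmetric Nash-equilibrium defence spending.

22

Arden's payoff is (44 + 6a_B)a_A − 4a_A².
∂π/∂a_A = 44 + 6a_B − 8a_A = 0, so a_A = 5.5 + 0.75a_B.
Setting a_A = a_B in the reaction function: a_A = 5.5 + 0.75a_A, so a_A = 5.5 / 0.25 = 22.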